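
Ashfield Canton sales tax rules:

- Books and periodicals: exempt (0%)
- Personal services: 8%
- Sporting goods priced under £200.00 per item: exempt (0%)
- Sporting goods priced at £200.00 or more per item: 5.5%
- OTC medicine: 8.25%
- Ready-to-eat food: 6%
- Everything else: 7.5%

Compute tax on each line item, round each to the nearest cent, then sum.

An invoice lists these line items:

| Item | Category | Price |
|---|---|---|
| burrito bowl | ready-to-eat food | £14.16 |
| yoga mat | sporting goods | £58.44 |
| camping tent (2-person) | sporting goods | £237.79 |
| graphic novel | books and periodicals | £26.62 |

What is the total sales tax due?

Burrito bowl £14.16: ready-to-eat food → 6% → £0.85
Yoga mat £58.44: sporting goods, under £200.00 → 0% → £0.00
Camping tent (2-person) £237.79: sporting goods, £200.00 or more → 5.5% → £13.08
Graphic novel £26.62: books and periodicals → 0% → £0.00
Total tax = £0.85 + £13.08 = £13.93

£13.93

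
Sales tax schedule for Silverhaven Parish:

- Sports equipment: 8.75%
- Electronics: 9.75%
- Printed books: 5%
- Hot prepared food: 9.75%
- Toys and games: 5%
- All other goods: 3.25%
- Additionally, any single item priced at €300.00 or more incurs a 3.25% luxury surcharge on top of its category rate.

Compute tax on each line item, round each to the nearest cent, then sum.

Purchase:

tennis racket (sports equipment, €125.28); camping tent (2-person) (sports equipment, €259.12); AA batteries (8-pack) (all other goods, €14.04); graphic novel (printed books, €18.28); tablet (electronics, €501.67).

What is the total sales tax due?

Tennis racket €125.28: sports equipment → 8.75% → €10.96
Camping tent (2-person) €259.12: sports equipment → 8.75% → €22.67
AA batteries (8-pack) €14.04: all other goods → 3.25% → €0.46
Graphic novel €18.28: printed books → 5% → €0.91
Tablet €501.67: electronics → 9.75% + 3.25% surcharge = 13% → €65.22
Total tax = €10.96 + €22.67 + €0.46 + €0.91 + €65.22 = €100.22

€100.22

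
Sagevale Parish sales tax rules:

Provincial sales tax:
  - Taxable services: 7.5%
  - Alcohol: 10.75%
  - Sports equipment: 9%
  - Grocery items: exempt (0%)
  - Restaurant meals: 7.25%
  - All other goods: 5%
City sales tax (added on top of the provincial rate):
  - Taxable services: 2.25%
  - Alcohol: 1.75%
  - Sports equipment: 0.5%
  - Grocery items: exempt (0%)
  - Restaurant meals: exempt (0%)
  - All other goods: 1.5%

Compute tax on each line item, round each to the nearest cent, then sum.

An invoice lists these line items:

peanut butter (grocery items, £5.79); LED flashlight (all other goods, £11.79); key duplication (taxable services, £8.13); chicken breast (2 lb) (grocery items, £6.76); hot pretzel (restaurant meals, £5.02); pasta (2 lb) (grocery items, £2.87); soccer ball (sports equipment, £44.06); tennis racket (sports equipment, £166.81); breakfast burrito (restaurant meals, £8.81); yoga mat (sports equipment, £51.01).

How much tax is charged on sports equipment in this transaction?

£24.89

Soccer ball £44.06: sports equipment → 9% + 0.5% city = 9.5% → £4.19
Tennis racket £166.81: sports equipment → 9% + 0.5% city = 9.5% → £15.85
Yoga mat £51.01: sports equipment → 9% + 0.5% city = 9.5% → £4.85
Tax on sports equipment = £4.19 + £15.85 + £4.85 = £24.89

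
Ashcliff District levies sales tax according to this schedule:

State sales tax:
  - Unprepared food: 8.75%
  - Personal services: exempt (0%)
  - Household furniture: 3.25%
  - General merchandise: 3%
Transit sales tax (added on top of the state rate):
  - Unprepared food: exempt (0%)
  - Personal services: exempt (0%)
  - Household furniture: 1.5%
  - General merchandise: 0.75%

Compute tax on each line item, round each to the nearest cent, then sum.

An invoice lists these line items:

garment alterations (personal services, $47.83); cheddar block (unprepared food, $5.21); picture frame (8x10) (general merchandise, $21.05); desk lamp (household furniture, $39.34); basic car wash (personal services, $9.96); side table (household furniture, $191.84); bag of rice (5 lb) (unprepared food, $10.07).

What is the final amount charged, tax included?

$338.41

Garment alterations $47.83: personal services → 0% + 0% transit = 0% → $0.00
Cheddar block $5.21: unprepared food → 8.75% + 0% transit = 8.75% → $0.46
Picture frame (8x10) $21.05: general merchandise → 3% + 0.75% transit = 3.75% → $0.79
Desk lamp $39.34: household furniture → 3.25% + 1.5% transit = 4.75% → $1.87
Basic car wash $9.96: personal services → 0% + 0% transit = 0% → $0.00
Side table $191.84: household furniture → 3.25% + 1.5% transit = 4.75% → $9.11
Bag of rice (5 lb) $10.07: unprepared food → 8.75% + 0% transit = 8.75% → $0.88
Subtotal = $325.30; tax = $13.11; total due = $338.41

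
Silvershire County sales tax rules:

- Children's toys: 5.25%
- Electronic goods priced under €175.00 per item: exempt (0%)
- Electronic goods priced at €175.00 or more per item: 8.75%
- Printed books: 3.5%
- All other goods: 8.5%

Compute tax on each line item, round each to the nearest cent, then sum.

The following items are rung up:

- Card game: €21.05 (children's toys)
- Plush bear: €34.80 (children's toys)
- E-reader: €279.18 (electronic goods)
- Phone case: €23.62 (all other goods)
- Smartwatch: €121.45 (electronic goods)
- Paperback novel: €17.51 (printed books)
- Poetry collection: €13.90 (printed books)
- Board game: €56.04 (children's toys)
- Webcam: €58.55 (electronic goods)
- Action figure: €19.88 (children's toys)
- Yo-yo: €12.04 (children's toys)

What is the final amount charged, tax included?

Card game €21.05: children's toys → 5.25% → €1.11
Plush bear €34.80: children's toys → 5.25% → €1.83
E-reader €279.18: electronic goods, €175.00 or more → 8.75% → €24.43
Phone case €23.62: all other goods → 8.5% → €2.01
Smartwatch €121.45: electronic goods, under €175.00 → 0% → €0.00
Paperback novel €17.51: printed books → 3.5% → €0.61
Poetry collection €13.90: printed books → 3.5% → €0.49
Board game €56.04: children's toys → 5.25% → €2.94
Webcam €58.55: electronic goods, under €175.00 → 0% → €0.00
Action figure €19.88: children's toys → 5.25% → €1.04
Yo-yo €12.04: children's toys → 5.25% → €0.63
Subtotal = €658.02; tax = €35.09; total due = €693.11

€693.11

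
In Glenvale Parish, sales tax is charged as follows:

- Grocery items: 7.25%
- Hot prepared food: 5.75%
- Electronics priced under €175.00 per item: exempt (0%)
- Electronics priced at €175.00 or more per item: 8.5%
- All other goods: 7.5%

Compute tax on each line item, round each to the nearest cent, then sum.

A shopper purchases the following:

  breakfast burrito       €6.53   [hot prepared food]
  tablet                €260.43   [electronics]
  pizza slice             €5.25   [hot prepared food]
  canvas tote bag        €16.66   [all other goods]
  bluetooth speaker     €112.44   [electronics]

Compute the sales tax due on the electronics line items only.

€22.14

Tablet €260.43: electronics, €175.00 or more → 8.5% → €22.14
Bluetooth speaker €112.44: electronics, under €175.00 → 0% → €0.00
Tax on electronics = €22.14 + €0.00 = €22.14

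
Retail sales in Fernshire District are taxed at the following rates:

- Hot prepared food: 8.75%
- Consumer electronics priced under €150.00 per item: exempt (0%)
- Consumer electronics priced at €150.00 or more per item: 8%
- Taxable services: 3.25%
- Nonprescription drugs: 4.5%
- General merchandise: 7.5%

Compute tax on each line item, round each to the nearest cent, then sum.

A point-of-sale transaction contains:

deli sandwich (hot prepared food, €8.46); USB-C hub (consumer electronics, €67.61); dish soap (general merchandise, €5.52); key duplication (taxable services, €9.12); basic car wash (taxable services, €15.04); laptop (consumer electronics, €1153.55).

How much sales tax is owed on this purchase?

€94.22

Deli sandwich €8.46: hot prepared food → 8.75% → €0.74
USB-C hub €67.61: consumer electronics, under €150.00 → 0% → €0.00
Dish soap €5.52: general merchandise → 7.5% → €0.41
Key duplication €9.12: taxable services → 3.25% → €0.30
Basic car wash €15.04: taxable services → 3.25% → €0.49
Laptop €1153.55: consumer electronics, €150.00 or more → 8% → €92.28
Total tax = €0.74 + €0.41 + €0.30 + €0.49 + €92.28 = €94.22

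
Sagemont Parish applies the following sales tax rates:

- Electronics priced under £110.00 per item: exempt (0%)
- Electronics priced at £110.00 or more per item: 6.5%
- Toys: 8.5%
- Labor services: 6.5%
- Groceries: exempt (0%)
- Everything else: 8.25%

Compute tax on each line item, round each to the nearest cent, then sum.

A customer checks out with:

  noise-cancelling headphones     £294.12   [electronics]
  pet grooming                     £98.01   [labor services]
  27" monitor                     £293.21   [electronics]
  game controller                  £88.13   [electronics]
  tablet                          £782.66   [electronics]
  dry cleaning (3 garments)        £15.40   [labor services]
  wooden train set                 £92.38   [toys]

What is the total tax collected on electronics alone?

Noise-cancelling headphones £294.12: electronics, £110.00 or more → 6.5% → £19.12
27" monitor £293.21: electronics, £110.00 or more → 6.5% → £19.06
Game controller £88.13: electronics, under £110.00 → 0% → £0.00
Tablet £782.66: electronics, £110.00 or more → 6.5% → £50.87
Tax on electronics = £19.12 + £19.06 + £0.00 + £50.87 = £89.05

£89.05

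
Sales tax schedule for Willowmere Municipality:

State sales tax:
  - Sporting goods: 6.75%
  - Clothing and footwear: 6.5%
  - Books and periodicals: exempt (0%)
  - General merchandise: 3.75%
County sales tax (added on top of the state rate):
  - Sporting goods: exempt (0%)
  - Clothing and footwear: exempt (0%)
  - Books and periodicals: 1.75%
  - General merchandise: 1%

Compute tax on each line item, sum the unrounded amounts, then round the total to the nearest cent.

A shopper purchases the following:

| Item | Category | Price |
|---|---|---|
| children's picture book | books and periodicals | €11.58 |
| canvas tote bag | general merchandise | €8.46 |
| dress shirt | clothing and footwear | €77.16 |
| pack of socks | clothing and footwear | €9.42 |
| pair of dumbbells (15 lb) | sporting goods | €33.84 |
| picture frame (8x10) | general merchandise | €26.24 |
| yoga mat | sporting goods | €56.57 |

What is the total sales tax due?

€13.58

Children's picture book €11.58: books and periodicals → 0% + 1.75% county = 1.75% → €0.20265
Canvas tote bag €8.46: general merchandise → 3.75% + 1% county = 4.75% → €0.40185
Dress shirt €77.16: clothing and footwear → 6.5% + 0% county = 6.5% → €5.0154
Pack of socks €9.42: clothing and footwear → 6.5% + 0% county = 6.5% → €0.6123
Pair of dumbbells (15 lb) €33.84: sporting goods → 6.75% + 0% county = 6.75% → €2.2842
Picture frame (8x10) €26.24: general merchandise → 3.75% + 1% county = 4.75% → €1.2464
Yoga mat €56.57: sporting goods → 6.75% + 0% county = 6.75% → €3.818475
Unrounded tax sum = €13.581275 → €13.58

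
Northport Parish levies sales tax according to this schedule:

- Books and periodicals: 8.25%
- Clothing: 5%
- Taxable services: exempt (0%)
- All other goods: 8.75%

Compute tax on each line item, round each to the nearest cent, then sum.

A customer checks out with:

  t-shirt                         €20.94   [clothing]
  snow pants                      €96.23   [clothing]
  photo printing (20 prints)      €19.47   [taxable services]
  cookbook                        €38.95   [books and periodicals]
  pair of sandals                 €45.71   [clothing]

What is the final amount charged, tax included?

€232.66

T-shirt €20.94: clothing → 5% → €1.05
Snow pants €96.23: clothing → 5% → €4.81
Photo printing (20 prints) €19.47: taxable services → 0% → €0.00
Cookbook €38.95: books and periodicals → 8.25% → €3.21
Pair of sandals €45.71: clothing → 5% → €2.29
Subtotal = €221.30; tax = €11.36; total due = €232.66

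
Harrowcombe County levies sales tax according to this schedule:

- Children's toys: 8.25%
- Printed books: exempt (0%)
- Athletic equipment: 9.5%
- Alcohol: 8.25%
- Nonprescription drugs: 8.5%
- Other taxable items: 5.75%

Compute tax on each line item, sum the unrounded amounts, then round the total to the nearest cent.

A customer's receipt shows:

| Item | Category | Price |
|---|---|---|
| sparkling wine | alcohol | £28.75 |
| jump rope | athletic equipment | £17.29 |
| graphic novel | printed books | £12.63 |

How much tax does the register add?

Sparkling wine £28.75: alcohol → 8.25% → £2.371875
Jump rope £17.29: athletic equipment → 9.5% → £1.64255
Graphic novel £12.63: printed books → 0% → £0.00
Unrounded tax sum = £4.014425 → £4.01

£4.01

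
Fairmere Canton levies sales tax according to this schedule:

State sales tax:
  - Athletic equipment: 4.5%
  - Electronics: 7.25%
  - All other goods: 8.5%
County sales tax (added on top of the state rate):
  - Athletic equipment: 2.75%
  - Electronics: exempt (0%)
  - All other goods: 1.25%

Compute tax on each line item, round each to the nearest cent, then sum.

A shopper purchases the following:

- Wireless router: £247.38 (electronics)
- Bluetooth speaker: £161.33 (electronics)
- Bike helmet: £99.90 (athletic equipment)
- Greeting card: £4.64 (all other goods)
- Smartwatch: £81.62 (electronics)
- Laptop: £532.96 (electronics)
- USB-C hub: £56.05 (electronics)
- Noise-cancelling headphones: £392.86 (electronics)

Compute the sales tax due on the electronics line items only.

Wireless router £247.38: electronics → 7.25% + 0% county = 7.25% → £17.94
Bluetooth speaker £161.33: electronics → 7.25% + 0% county = 7.25% → £11.70
Smartwatch £81.62: electronics → 7.25% + 0% county = 7.25% → £5.92
Laptop £532.96: electronics → 7.25% + 0% county = 7.25% → £38.64
USB-C hub £56.05: electronics → 7.25% + 0% county = 7.25% → £4.06
Noise-cancelling headphones £392.86: electronics → 7.25% + 0% county = 7.25% → £28.48
Tax on electronics = £17.94 + £11.70 + £5.92 + £38.64 + £4.06 + £28.48 = £106.74

£106.74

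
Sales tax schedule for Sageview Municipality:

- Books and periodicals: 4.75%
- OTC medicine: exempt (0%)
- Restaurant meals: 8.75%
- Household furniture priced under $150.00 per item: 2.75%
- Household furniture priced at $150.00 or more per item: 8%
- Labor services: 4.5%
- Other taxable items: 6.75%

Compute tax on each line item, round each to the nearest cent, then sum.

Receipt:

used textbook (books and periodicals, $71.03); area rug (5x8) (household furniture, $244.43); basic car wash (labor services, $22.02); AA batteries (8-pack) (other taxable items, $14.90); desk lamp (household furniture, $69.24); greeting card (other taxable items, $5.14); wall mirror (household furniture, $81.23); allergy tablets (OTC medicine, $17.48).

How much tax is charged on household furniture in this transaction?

Area rug (5x8) $244.43: household furniture, $150.00 or more → 8% → $19.55
Desk lamp $69.24: household furniture, under $150.00 → 2.75% → $1.90
Wall mirror $81.23: household furniture, under $150.00 → 2.75% → $2.23
Tax on household furniture = $19.55 + $1.90 + $2.23 = $23.68

$23.68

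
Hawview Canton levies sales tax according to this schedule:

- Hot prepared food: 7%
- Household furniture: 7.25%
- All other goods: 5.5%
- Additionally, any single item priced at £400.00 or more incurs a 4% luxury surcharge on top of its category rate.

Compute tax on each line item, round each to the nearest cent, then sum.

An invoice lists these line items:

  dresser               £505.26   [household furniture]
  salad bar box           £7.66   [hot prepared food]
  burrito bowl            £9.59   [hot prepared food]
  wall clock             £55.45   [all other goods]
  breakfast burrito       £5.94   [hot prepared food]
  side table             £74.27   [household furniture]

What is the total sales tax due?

£66.90

Dresser £505.26: household furniture → 7.25% + 4% surcharge = 11.25% → £56.84
Salad bar box £7.66: hot prepared food → 7% → £0.54
Burrito bowl £9.59: hot prepared food → 7% → £0.67
Wall clock £55.45: all other goods → 5.5% → £3.05
Breakfast burrito £5.94: hot prepared food → 7% → £0.42
Side table £74.27: household furniture → 7.25% → £5.38
Total tax = £56.84 + £0.54 + £0.67 + £3.05 + £0.42 + £5.38 = £66.90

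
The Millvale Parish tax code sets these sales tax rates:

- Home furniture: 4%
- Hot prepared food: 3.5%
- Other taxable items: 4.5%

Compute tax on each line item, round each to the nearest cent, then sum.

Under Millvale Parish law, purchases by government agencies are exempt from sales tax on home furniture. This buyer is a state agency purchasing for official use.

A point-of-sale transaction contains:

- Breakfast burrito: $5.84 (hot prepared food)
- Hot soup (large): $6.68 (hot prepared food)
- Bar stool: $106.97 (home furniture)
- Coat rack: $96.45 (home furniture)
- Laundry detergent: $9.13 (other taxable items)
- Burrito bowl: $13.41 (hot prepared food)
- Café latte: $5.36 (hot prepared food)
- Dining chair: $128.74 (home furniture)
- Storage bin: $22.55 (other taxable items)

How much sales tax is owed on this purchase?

$2.51

Breakfast burrito $5.84: hot prepared food → 3.5% → $0.20
Hot soup (large) $6.68: hot prepared food → 3.5% → $0.23
Bar stool $106.97: home furniture, buyer-exempt → 0% → $0.00
Coat rack $96.45: home furniture, buyer-exempt → 0% → $0.00
Laundry detergent $9.13: other taxable items → 4.5% → $0.41
Burrito bowl $13.41: hot prepared food → 3.5% → $0.47
Café latte $5.36: hot prepared food → 3.5% → $0.19
Dining chair $128.74: home furniture, buyer-exempt → 0% → $0.00
Storage bin $22.55: other taxable items → 4.5% → $1.01
Total tax = $0.20 + $0.23 + $0.41 + $0.47 + $0.19 + $1.01 = $2.51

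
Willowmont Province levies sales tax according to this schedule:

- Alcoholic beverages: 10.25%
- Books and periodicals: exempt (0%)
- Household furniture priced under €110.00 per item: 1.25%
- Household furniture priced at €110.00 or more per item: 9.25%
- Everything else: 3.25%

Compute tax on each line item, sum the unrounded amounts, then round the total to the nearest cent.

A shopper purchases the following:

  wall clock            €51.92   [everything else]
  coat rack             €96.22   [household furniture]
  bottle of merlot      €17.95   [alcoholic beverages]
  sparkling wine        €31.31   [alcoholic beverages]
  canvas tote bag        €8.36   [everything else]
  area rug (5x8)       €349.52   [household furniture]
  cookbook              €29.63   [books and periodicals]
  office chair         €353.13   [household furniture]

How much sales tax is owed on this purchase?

€73.21

Wall clock €51.92: everything else → 3.25% → €1.6874
Coat rack €96.22: household furniture, under €110.00 → 1.25% → €1.20275
Bottle of merlot €17.95: alcoholic beverages → 10.25% → €1.839875
Sparkling wine €31.31: alcoholic beverages → 10.25% → €3.209275
Canvas tote bag €8.36: everything else → 3.25% → €0.2717
Area rug (5x8) €349.52: household furniture, €110.00 or more → 9.25% → €32.3306
Cookbook €29.63: books and periodicals → 0% → €0.00
Office chair €353.13: household furniture, €110.00 or more → 9.25% → €32.664525
Unrounded tax sum = €73.206125 → €73.21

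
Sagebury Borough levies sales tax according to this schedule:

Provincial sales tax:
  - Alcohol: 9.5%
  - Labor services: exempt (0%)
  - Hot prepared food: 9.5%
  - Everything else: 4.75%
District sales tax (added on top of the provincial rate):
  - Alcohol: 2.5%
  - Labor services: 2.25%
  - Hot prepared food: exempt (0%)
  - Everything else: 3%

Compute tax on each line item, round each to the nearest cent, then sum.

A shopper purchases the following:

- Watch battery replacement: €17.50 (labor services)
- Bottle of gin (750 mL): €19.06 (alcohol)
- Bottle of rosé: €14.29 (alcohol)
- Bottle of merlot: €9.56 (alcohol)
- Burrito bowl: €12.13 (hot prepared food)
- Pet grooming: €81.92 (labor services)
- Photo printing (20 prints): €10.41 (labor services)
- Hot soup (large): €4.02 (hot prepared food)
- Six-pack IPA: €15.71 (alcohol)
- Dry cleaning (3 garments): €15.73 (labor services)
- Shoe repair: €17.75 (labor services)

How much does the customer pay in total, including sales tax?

Watch battery replacement €17.50: labor services → 0% + 2.25% district = 2.25% → €0.39
Bottle of gin (750 mL) €19.06: alcohol → 9.5% + 2.5% district = 12% → €2.29
Bottle of rosé €14.29: alcohol → 9.5% + 2.5% district = 12% → €1.71
Bottle of merlot €9.56: alcohol → 9.5% + 2.5% district = 12% → €1.15
Burrito bowl €12.13: hot prepared food → 9.5% + 0% district = 9.5% → €1.15
Pet grooming €81.92: labor services → 0% + 2.25% district = 2.25% → €1.84
Photo printing (20 prints) €10.41: labor services → 0% + 2.25% district = 2.25% → €0.23
Hot soup (large) €4.02: hot prepared food → 9.5% + 0% district = 9.5% → €0.38
Six-pack IPA €15.71: alcohol → 9.5% + 2.5% district = 12% → €1.89
Dry cleaning (3 garments) €15.73: labor services → 0% + 2.25% district = 2.25% → €0.35
Shoe repair €17.75: labor services → 0% + 2.25% district = 2.25% → €0.40
Subtotal = €218.08; tax = €11.78; total due = €229.86

€229.86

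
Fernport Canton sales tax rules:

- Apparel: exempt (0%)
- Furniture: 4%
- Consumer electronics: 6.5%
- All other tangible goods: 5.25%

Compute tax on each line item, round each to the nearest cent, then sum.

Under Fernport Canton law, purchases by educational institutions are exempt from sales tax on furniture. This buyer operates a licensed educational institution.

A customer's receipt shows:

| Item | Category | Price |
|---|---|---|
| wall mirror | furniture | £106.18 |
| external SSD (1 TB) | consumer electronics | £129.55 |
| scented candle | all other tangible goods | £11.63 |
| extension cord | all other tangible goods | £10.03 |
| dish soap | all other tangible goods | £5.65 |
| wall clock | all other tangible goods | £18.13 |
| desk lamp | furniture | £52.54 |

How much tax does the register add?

£10.81

Wall mirror £106.18: furniture, buyer-exempt → 0% → £0.00
External SSD (1 TB) £129.55: consumer electronics → 6.5% → £8.42
Scented candle £11.63: all other tangible goods → 5.25% → £0.61
Extension cord £10.03: all other tangible goods → 5.25% → £0.53
Dish soap £5.65: all other tangible goods → 5.25% → £0.30
Wall clock £18.13: all other tangible goods → 5.25% → £0.95
Desk lamp £52.54: furniture, buyer-exempt → 0% → £0.00
Total tax = £8.42 + £0.61 + £0.53 + £0.30 + £0.95 = £10.81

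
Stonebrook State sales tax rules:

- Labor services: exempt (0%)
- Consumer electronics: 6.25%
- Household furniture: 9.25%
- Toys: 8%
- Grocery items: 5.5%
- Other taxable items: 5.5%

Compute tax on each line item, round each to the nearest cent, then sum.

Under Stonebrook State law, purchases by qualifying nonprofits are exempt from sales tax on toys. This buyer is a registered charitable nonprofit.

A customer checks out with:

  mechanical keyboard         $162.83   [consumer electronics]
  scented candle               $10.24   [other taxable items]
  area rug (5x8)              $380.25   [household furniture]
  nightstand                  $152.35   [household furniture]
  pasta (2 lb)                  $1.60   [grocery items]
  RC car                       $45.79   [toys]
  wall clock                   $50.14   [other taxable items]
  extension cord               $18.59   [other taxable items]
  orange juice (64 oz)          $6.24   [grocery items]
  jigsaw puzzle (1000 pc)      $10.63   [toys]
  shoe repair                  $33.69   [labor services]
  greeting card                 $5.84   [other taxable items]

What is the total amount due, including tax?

$942.72

Mechanical keyboard $162.83: consumer electronics → 6.25% → $10.18
Scented candle $10.24: other taxable items → 5.5% → $0.56
Area rug (5x8) $380.25: household furniture → 9.25% → $35.17
Nightstand $152.35: household furniture → 9.25% → $14.09
Pasta (2 lb) $1.60: grocery items → 5.5% → $0.09
RC car $45.79: toys, buyer-exempt → 0% → $0.00
Wall clock $50.14: other taxable items → 5.5% → $2.76
Extension cord $18.59: other taxable items → 5.5% → $1.02
Orange juice (64 oz) $6.24: grocery items → 5.5% → $0.34
Jigsaw puzzle (1000 pc) $10.63: toys, buyer-exempt → 0% → $0.00
Shoe repair $33.69: labor services → 0% → $0.00
Greeting card $5.84: other taxable items → 5.5% → $0.32
Subtotal = $878.19; tax = $64.53; total due = $942.72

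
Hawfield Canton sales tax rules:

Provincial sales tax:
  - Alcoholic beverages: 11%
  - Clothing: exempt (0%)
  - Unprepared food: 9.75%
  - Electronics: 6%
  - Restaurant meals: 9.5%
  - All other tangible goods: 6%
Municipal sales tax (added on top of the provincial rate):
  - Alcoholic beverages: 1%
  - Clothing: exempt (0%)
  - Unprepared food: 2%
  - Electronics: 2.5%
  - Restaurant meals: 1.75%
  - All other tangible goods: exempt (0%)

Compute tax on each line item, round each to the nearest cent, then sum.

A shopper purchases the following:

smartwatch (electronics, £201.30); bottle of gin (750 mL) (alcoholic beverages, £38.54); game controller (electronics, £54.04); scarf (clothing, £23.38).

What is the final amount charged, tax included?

Smartwatch £201.30: electronics → 6% + 2.5% municipal = 8.5% → £17.11
Bottle of gin (750 mL) £38.54: alcoholic beverages → 11% + 1% municipal = 12% → £4.62
Game controller £54.04: electronics → 6% + 2.5% municipal = 8.5% → £4.59
Scarf £23.38: clothing → 0% + 0% municipal = 0% → £0.00
Subtotal = £317.26; tax = £26.32; total due = £343.58

£343.58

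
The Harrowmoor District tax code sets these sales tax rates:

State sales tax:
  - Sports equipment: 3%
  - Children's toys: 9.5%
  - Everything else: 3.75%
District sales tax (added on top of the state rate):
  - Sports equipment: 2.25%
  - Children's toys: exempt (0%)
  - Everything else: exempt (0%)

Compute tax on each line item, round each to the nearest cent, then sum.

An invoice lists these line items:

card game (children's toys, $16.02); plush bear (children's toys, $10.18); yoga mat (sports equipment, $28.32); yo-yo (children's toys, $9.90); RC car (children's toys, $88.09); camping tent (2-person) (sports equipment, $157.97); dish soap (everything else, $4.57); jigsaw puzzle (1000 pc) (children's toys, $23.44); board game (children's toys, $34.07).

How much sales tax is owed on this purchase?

Card game $16.02: children's toys → 9.5% + 0% district = 9.5% → $1.52
Plush bear $10.18: children's toys → 9.5% + 0% district = 9.5% → $0.97
Yoga mat $28.32: sports equipment → 3% + 2.25% district = 5.25% → $1.49
Yo-yo $9.90: children's toys → 9.5% + 0% district = 9.5% → $0.94
RC car $88.09: children's toys → 9.5% + 0% district = 9.5% → $8.37
Camping tent (2-person) $157.97: sports equipment → 3% + 2.25% district = 5.25% → $8.29
Dish soap $4.57: everything else → 3.75% + 0% district = 3.75% → $0.17
Jigsaw puzzle (1000 pc) $23.44: children's toys → 9.5% + 0% district = 9.5% → $2.23
Board game $34.07: children's toys → 9.5% + 0% district = 9.5% → $3.24
Total tax = $1.52 + $0.97 + $1.49 + $0.94 + $8.37 + $8.29 + $0.17 + $2.23 + $3.24 = $27.22

$27.22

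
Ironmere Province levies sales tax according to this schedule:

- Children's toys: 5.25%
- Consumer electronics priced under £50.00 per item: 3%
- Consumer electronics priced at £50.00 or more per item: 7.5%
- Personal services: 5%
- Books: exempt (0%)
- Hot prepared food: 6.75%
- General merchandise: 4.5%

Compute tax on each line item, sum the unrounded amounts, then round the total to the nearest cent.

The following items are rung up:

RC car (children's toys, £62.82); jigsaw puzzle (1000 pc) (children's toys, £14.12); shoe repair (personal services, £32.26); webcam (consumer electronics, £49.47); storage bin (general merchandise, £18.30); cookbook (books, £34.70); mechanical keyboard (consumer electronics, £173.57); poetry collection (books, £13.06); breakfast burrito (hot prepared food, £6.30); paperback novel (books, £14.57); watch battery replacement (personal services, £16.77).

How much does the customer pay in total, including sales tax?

RC car £62.82: children's toys → 5.25% → £3.29805
Jigsaw puzzle (1000 pc) £14.12: children's toys → 5.25% → £0.7413
Shoe repair £32.26: personal services → 5% → £1.613
Webcam £49.47: consumer electronics, under £50.00 → 3% → £1.4841
Storage bin £18.30: general merchandise → 4.5% → £0.8235
Cookbook £34.70: books → 0% → £0.00
Mechanical keyboard £173.57: consumer electronics, £50.00 or more → 7.5% → £13.01775
Poetry collection £13.06: books → 0% → £0.00
Breakfast burrito £6.30: hot prepared food → 6.75% → £0.42525
Paperback novel £14.57: books → 0% → £0.00
Watch battery replacement £16.77: personal services → 5% → £0.8385
Subtotal = £435.94; unrounded tax = £22.24145 → £22.24; total due = £458.18

£458.18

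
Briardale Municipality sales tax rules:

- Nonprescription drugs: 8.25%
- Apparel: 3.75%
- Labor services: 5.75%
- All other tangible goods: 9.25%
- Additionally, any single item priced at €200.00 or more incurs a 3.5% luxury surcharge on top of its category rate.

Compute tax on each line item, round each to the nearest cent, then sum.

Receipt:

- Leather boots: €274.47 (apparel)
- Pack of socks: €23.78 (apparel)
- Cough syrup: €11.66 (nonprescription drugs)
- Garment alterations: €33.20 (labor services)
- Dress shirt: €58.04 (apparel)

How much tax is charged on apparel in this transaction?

Leather boots €274.47: apparel → 3.75% + 3.5% surcharge = 7.25% → €19.90
Pack of socks €23.78: apparel → 3.75% → €0.89
Dress shirt €58.04: apparel → 3.75% → €2.18
Tax on apparel = €19.90 + €0.89 + €2.18 = €22.97

€22.97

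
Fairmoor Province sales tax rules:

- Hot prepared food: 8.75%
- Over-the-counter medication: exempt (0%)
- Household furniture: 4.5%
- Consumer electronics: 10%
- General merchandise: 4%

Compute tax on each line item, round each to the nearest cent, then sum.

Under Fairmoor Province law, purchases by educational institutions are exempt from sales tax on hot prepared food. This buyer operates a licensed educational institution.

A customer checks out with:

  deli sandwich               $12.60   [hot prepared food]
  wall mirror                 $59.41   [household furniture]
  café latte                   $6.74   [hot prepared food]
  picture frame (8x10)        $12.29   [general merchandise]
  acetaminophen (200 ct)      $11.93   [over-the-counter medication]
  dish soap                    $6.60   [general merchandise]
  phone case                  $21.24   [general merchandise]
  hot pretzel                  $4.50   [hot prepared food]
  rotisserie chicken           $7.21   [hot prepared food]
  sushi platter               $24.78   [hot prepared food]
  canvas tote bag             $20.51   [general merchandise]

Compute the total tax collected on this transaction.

$5.09

Deli sandwich $12.60: hot prepared food, buyer-exempt → 0% → $0.00
Wall mirror $59.41: household furniture → 4.5% → $2.67
Café latte $6.74: hot prepared food, buyer-exempt → 0% → $0.00
Picture frame (8x10) $12.29: general merchandise → 4% → $0.49
Acetaminophen (200 ct) $11.93: over-the-counter medication → 0% → $0.00
Dish soap $6.60: general merchandise → 4% → $0.26
Phone case $21.24: general merchandise → 4% → $0.85
Hot pretzel $4.50: hot prepared food, buyer-exempt → 0% → $0.00
Rotisserie chicken $7.21: hot prepared food, buyer-exempt → 0% → $0.00
Sushi platter $24.78: hot prepared food, buyer-exempt → 0% → $0.00
Canvas tote bag $20.51: general merchandise → 4% → $0.82
Total tax = $2.67 + $0.49 + $0.26 + $0.85 + $0.82 = $5.09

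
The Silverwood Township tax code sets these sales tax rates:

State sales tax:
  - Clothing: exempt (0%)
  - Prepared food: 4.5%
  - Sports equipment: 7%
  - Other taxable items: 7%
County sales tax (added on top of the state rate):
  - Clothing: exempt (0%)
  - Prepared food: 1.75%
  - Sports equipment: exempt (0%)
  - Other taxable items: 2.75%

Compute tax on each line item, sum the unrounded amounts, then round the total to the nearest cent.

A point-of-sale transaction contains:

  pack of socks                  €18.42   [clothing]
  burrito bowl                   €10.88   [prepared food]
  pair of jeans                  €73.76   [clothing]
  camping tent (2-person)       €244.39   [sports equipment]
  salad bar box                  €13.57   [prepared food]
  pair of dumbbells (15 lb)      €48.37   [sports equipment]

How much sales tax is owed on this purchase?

Pack of socks €18.42: clothing → 0% + 0% county = 0% → €0.00
Burrito bowl €10.88: prepared food → 4.5% + 1.75% county = 6.25% → €0.68
Pair of jeans €73.76: clothing → 0% + 0% county = 0% → €0.00
Camping tent (2-person) €244.39: sports equipment → 7% + 0% county = 7% → €17.1073
Salad bar box €13.57: prepared food → 4.5% + 1.75% county = 6.25% → €0.848125
Pair of dumbbells (15 lb) €48.37: sports equipment → 7% + 0% county = 7% → €3.3859
Unrounded tax sum = €22.021325 → €22.02

€22.02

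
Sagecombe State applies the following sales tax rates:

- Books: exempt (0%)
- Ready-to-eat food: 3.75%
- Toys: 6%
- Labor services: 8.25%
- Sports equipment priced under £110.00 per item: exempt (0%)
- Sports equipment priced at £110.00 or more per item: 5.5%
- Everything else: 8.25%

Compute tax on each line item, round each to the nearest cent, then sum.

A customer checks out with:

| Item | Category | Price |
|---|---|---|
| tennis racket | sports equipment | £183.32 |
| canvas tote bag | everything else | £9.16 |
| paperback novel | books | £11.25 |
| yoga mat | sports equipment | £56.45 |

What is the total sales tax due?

Tennis racket £183.32: sports equipment, £110.00 or more → 5.5% → £10.08
Canvas tote bag £9.16: everything else → 8.25% → £0.76
Paperback novel £11.25: books → 0% → £0.00
Yoga mat £56.45: sports equipment, under £110.00 → 0% → £0.00
Total tax = £10.08 + £0.76 = £10.84

£10.84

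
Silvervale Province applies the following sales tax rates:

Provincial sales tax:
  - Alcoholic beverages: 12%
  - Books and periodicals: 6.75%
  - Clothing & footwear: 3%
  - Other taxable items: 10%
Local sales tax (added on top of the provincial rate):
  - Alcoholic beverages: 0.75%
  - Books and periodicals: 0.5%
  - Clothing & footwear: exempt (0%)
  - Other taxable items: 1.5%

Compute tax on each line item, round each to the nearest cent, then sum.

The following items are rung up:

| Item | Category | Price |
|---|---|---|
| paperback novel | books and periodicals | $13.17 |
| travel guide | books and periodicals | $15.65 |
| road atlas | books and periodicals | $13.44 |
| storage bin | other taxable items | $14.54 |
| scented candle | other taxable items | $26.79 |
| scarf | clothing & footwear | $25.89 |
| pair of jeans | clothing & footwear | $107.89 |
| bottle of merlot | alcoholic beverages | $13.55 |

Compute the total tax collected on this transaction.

$13.55

Paperback novel $13.17: books and periodicals → 6.75% + 0.5% local = 7.25% → $0.95
Travel guide $15.65: books and periodicals → 6.75% + 0.5% local = 7.25% → $1.13
Road atlas $13.44: books and periodicals → 6.75% + 0.5% local = 7.25% → $0.97
Storage bin $14.54: other taxable items → 10% + 1.5% local = 11.5% → $1.67
Scented candle $26.79: other taxable items → 10% + 1.5% local = 11.5% → $3.08
Scarf $25.89: clothing & footwear → 3% + 0% local = 3% → $0.78
Pair of jeans $107.89: clothing & footwear → 3% + 0% local = 3% → $3.24
Bottle of merlot $13.55: alcoholic beverages → 12% + 0.75% local = 12.75% → $1.73
Total tax = $0.95 + $1.13 + $0.97 + $1.67 + $3.08 + $0.78 + $3.24 + $1.73 = $13.55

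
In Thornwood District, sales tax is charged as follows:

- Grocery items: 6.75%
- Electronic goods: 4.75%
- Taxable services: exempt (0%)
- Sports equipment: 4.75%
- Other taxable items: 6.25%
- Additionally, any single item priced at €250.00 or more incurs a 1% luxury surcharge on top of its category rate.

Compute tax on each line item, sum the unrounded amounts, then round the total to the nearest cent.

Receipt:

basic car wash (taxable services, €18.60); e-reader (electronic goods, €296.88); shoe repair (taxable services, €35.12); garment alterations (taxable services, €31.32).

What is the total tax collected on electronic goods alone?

E-reader €296.88: electronic goods → 4.75% + 1% surcharge = 5.75% → €17.0706
Tax on electronic goods: unrounded sum = €17.0706 → €17.07

€17.07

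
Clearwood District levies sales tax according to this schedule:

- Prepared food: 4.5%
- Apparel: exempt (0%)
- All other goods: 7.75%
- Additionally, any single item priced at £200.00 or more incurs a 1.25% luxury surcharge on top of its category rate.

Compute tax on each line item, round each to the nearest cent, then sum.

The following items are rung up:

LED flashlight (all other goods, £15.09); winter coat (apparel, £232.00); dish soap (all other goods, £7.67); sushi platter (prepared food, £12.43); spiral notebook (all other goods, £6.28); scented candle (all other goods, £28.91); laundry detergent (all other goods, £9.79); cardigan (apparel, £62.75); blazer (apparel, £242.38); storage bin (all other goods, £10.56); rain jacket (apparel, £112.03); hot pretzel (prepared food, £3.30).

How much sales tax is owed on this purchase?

LED flashlight £15.09: all other goods → 7.75% → £1.17
Winter coat £232.00: apparel → 0% + 1.25% surcharge = 1.25% → £2.90
Dish soap £7.67: all other goods → 7.75% → £0.59
Sushi platter £12.43: prepared food → 4.5% → £0.56
Spiral notebook £6.28: all other goods → 7.75% → £0.49
Scented candle £28.91: all other goods → 7.75% → £2.24
Laundry detergent £9.79: all other goods → 7.75% → £0.76
Cardigan £62.75: apparel → 0% → £0.00
Blazer £242.38: apparel → 0% + 1.25% surcharge = 1.25% → £3.03
Storage bin £10.56: all other goods → 7.75% → £0.82
Rain jacket £112.03: apparel → 0% → £0.00
Hot pretzel £3.30: prepared food → 4.5% → £0.15
Total tax = £1.17 + £2.90 + £0.59 + £0.56 + £0.49 + £2.24 + £0.76 + £3.03 + £0.82 + £0.15 = £12.71

£12.71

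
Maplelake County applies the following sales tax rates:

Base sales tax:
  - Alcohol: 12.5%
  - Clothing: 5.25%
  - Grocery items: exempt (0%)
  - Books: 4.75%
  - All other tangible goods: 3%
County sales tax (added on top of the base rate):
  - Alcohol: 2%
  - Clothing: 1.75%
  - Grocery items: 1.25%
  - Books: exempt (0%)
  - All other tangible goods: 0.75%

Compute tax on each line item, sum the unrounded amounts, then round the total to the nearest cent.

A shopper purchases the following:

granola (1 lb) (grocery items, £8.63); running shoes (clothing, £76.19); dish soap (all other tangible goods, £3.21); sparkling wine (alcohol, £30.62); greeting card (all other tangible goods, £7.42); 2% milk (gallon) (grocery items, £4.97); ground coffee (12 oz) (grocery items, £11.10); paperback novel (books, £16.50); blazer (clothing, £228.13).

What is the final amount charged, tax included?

£414.00

Granola (1 lb) £8.63: grocery items → 0% + 1.25% county = 1.25% → £0.107875
Running shoes £76.19: clothing → 5.25% + 1.75% county = 7% → £5.3333
Dish soap £3.21: all other tangible goods → 3% + 0.75% county = 3.75% → £0.120375
Sparkling wine £30.62: alcohol → 12.5% + 2% county = 14.5% → £4.4399
Greeting card £7.42: all other tangible goods → 3% + 0.75% county = 3.75% → £0.27825
2% milk (gallon) £4.97: grocery items → 0% + 1.25% county = 1.25% → £0.062125
Ground coffee (12 oz) £11.10: grocery items → 0% + 1.25% county = 1.25% → £0.13875
Paperback novel £16.50: books → 4.75% + 0% county = 4.75% → £0.78375
Blazer £228.13: clothing → 5.25% + 1.75% county = 7% → £15.9691
Subtotal = £386.77; unrounded tax = £27.233425 → £27.23; total due = £414.00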